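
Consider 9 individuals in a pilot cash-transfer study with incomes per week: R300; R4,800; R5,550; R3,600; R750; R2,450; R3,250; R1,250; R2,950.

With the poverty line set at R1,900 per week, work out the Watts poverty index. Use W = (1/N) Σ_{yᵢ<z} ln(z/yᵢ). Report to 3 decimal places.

0.355

Poor units: R300, R750, R1,250 (q = 3 of N = 9).
Log gaps: ln(1900/300) = 1.8458; ln(1900/750) = 0.9295; ln(1900/1250) = 0.4187.
W = 3.194073 / 9 = 0.355.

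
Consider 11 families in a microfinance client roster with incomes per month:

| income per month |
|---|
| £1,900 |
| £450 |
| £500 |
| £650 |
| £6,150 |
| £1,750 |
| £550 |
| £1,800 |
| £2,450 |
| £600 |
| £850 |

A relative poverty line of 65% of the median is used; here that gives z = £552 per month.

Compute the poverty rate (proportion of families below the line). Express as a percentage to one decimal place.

27.3%

3 of the 11 families have income below £552.
H = 3/11 = 27.3%.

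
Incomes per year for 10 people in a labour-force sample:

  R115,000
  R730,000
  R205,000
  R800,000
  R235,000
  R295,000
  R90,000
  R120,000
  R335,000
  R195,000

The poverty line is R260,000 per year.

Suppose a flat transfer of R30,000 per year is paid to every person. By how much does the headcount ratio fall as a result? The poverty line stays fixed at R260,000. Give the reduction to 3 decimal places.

Before: below the line — R90,000, R115,000, R120,000, R195,000, R205,000, R235,000; headcount ratio = 0.60000.
After the R30,000 transfer: below the line — R120,000, R145,000, R150,000, R225,000, R235,000; headcount ratio = 0.50000.
Reduction = 0.60000 − 0.50000 = 0.100.

0.100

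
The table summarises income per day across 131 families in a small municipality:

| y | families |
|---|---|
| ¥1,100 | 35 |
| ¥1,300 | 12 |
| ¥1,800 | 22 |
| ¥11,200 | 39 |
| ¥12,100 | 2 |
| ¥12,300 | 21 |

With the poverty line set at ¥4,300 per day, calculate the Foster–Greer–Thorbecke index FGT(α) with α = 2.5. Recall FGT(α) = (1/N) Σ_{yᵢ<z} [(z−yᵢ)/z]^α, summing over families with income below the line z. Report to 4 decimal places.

0.2082

Poor units: 35×¥1,100, 12×¥1,300, 22×¥1,800 (q = 69 of N = 131).
Relative gaps: (4300−1100)/4300 = 0.7442 (×35); (4300−1300)/4300 = 0.6977 (×12); (4300−1800)/4300 = 0.5814 (×22).
Raised to α = 2.5: 0.47775 (×35); 0.40657 (×12); 0.25774 (×22).
Sum = 27.270414; FGT(2.5) = 27.270414 / 131 = 0.2082.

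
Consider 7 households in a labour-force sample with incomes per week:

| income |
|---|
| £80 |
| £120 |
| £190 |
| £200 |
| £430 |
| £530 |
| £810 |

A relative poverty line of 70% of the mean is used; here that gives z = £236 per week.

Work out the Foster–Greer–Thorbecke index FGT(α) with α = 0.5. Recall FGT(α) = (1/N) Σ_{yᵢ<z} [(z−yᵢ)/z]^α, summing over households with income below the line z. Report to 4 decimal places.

0.3352

Below the line: £80, £120, £190, £200 (q = 4 of N = 7).
Normalized shortfalls: (236−80)/236 = 0.6610; (236−120)/236 = 0.4915; (236−190)/236 = 0.1949; (236−200)/236 = 0.1525.
Raised to α = 0.5: 0.81303; 0.70109; 0.44149; 0.39057.
Sum = 2.346177; FGT(0.5) = 2.346177 / 7 = 0.3352.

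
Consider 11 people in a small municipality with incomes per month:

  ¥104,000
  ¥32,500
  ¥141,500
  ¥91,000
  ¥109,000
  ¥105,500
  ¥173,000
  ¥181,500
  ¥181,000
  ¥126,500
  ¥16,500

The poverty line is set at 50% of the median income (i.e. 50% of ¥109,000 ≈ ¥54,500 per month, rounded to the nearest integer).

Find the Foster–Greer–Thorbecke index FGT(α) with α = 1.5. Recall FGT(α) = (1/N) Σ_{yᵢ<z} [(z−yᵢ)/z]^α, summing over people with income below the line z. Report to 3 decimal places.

0.076

Below z: ¥16,500, ¥32,500 (q = 2 of N = 11).
Gap ratios (z−y)/z: (54500−16500)/54500 = 0.6972; (54500−32500)/54500 = 0.4037.
Raised to α = 1.5: 0.58221; 0.25647.
Sum = 0.838683; FGT(1.5) = 0.838683 / 11 = 0.076.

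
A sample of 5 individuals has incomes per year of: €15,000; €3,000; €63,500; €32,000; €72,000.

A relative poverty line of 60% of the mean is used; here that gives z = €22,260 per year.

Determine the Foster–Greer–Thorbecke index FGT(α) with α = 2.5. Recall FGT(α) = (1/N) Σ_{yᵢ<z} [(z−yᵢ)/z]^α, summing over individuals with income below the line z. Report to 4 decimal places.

Below the line: €3,000, €15,000 (q = 2 of N = 5).
Relative gaps: (22260−3000)/22260 = 0.8652; (22260−15000)/22260 = 0.3261.
Raised to α = 2.5: 0.69635; 0.06075.
Sum = 0.757098; FGT(2.5) = 0.757098 / 5 = 0.1514.

0.1514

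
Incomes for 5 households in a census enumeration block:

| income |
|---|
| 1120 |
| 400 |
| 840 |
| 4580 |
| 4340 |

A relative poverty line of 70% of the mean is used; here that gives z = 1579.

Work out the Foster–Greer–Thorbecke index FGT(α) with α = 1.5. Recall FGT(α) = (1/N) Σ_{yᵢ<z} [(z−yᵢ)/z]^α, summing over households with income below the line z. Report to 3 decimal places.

0.224

Below z: 400, 840, 1120 (q = 3 of N = 5).
Normalized shortfalls: (1579−400)/1579 = 0.7467; (1579−840)/1579 = 0.4680; (1579−1120)/1579 = 0.2907.
Raised to α = 1.5: 0.64520; 0.32018; 0.15673.
Sum = 1.122112; FGT(1.5) = 1.122112 / 5 = 0.224.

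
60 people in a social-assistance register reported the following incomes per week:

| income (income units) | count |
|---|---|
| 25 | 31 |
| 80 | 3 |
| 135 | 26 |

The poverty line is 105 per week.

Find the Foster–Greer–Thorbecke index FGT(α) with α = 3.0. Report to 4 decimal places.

Incomes under z: 31×25, 3×80 (q = 34 of N = 60).
Normalized shortfalls: (105−25)/105 = 0.7619 (×31); (105−80)/105 = 0.2381 (×3).
Raised to α = 3.0: 0.44228 (×31); 0.01350 (×3).
Sum = 13.751323; FGT(3.0) = 13.751323 / 60 = 0.2292.

0.2292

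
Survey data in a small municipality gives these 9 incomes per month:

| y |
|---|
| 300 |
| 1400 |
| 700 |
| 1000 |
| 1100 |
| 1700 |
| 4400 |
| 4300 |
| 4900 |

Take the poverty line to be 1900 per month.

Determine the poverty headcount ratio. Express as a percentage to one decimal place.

66.7%

6 of the 9 workers have income below 1900.
H = 6/9 = 66.7%.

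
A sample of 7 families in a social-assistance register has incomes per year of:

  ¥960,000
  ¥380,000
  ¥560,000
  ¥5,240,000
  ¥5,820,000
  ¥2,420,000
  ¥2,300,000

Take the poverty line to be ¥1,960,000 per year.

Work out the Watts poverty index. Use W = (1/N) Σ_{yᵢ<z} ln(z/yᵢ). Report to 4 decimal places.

Poor units: ¥380,000, ¥560,000, ¥960,000 (q = 3 of N = 7).
Log gaps: ln(1960000/380000) = 1.6405; ln(1960000/560000) = 1.2528; ln(1960000/960000) = 0.7138.
W = 3.607058 / 7 = 0.5153.

0.5153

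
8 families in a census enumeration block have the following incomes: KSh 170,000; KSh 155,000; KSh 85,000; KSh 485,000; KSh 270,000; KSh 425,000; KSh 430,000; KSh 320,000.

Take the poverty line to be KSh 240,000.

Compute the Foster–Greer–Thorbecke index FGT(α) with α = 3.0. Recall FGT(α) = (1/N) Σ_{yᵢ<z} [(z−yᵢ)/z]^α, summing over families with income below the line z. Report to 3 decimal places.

0.042

Poor units: KSh 85,000, KSh 155,000, KSh 170,000 (q = 3 of N = 8).
Shortfall ratios: (240000−85000)/240000 = 0.6458; (240000−155000)/240000 = 0.3542; (240000−170000)/240000 = 0.2917.
Raised to α = 3.0: 0.26938; 0.04442; 0.02481.
Sum = 0.338614; FGT(3.0) = 0.338614 / 8 = 0.042.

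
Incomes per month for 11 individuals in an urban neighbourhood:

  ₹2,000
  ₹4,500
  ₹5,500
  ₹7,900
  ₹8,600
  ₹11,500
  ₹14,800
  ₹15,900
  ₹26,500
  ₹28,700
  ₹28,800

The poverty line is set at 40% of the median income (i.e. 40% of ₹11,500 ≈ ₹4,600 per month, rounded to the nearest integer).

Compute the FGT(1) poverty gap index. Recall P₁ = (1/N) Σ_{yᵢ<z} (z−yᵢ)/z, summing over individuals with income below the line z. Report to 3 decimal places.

0.053

Below the line: ₹2,000, ₹4,500 (q = 2 of N = 11).
Relative gaps: (4600−2000)/4600 = 0.5652; (4600−4500)/4600 = 0.0217.
Σ = 0.586957. Dividing by the full population N = 11 gives P₁ = 0.053.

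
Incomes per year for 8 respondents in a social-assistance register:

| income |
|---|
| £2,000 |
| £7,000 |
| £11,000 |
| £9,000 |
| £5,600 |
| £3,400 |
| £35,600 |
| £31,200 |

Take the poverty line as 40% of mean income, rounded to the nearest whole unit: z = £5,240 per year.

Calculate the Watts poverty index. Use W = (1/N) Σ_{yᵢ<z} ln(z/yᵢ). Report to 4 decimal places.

0.1745

Incomes under z: £2,000, £3,400 (q = 2 of N = 8).
Log gaps: ln(5240/2000) = 0.9632; ln(5240/3400) = 0.4325.
W = 1.395720 / 8 = 0.1745.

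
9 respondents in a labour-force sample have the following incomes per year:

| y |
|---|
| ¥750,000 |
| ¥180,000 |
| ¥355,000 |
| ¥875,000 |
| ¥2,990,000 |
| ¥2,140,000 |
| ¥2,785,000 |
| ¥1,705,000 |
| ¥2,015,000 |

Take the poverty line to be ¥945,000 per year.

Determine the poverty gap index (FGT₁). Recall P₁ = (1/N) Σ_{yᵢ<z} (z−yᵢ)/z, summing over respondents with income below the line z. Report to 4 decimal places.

Below z: ¥180,000, ¥355,000, ¥750,000, ¥875,000 (q = 4 of N = 9).
Normalized shortfalls: (945000−180000)/945000 = 0.8095; (945000−355000)/945000 = 0.6243; (945000−750000)/945000 = 0.2063; (945000−875000)/945000 = 0.0741.
Σ = 1.714286. Dividing by the full population N = 9 gives P₁ = 0.1905.

0.1905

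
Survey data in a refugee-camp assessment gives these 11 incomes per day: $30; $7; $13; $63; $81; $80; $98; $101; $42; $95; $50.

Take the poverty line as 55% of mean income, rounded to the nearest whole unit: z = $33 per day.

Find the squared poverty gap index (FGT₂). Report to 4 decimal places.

0.0906

Poor units: $7, $13, $30 (q = 3 of N = 11).
Gap ratios (z−y)/z: (33−7)/33 = 0.7879; (33−13)/33 = 0.6061; (33−30)/33 = 0.0909.
Squared: 0.6208; 0.3673; 0.0083.
Sum = 0.996327; P₂ = 0.996327 / 11 = 0.0906.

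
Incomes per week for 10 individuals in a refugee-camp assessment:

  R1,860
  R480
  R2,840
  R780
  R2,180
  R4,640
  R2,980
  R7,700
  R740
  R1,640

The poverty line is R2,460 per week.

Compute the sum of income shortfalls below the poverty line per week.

Below the line: R480, R740, R780, R1,640, R1,860, R2,180 (q = 6 of N = 10).
Individual gaps: 2460−480 = 1980; 2460−740 = 1720; 2460−780 = 1680; 2460−1640 = 820; 2460−1860 = 600; 2460−2180 = 280.
Aggregate gap = R7,080.

R7,080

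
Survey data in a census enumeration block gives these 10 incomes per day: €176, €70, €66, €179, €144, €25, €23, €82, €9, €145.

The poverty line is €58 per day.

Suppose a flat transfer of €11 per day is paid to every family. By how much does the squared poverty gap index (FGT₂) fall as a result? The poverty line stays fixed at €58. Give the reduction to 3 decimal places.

Before: below the line — €9, €23, €25; squared poverty gap index (FGT₂) = 0.14016.
After the €11 transfer: below the line — €20, €34, €36; squared poverty gap index (FGT₂) = 0.07444.
Reduction = 0.14016 − 0.07444 = 0.066.

0.066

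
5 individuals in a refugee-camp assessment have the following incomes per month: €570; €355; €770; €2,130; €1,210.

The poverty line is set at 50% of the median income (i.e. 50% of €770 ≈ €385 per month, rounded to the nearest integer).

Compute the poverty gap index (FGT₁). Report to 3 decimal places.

Incomes under z: €355 (q = 1 of N = 5).
Relative gaps: (385−355)/385 = 0.0779.
Sum of shortfalls = 0.077922; P₁ averages over all N: 0.077922 / 5 = 0.016.

0.016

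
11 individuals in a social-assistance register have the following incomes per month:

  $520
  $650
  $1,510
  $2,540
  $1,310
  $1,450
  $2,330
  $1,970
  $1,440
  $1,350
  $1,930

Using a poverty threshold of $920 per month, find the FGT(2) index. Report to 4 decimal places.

0.0250

Below the line: $520, $650 (q = 2 of N = 11).
Gap ratios (z−y)/z: (920−520)/920 = 0.4348; (920−650)/920 = 0.2935.
Squared: 0.1890; 0.0861.
Sum = 0.275165; P₂ = 0.275165 / 11 = 0.0250.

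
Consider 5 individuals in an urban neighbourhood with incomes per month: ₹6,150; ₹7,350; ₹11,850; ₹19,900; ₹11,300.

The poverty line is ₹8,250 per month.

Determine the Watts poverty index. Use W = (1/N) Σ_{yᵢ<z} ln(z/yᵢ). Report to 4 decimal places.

0.0819

Below the line: ₹6,150, ₹7,350 (q = 2 of N = 5).
Log gaps: ln(8250/6150) = 0.2938; ln(8250/7350) = 0.1155.
W = 0.409274 / 5 = 0.0819.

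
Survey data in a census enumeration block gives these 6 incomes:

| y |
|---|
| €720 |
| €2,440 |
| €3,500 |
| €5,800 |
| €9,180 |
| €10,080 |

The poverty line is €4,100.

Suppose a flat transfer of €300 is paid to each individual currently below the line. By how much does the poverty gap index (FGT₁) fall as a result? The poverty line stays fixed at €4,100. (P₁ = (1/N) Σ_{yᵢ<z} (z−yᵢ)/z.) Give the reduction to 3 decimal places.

Before: below the line — €720, €2,440, €3,500; poverty gap index (FGT₁) = 0.22927.
After the €300 transfer: below the line — €1,020, €2,740, €3,800; poverty gap index (FGT₁) = 0.19268.
Reduction = 0.22927 − 0.19268 = 0.037.

0.037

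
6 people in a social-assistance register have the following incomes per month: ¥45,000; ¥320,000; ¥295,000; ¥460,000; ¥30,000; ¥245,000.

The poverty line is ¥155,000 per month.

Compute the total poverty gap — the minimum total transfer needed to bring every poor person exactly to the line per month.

¥235,000

Below z: ¥30,000, ¥45,000 (q = 2 of N = 6).
Individual gaps: 155000−30000 = 125000; 155000−45000 = 110000.
Aggregate gap = ¥235,000.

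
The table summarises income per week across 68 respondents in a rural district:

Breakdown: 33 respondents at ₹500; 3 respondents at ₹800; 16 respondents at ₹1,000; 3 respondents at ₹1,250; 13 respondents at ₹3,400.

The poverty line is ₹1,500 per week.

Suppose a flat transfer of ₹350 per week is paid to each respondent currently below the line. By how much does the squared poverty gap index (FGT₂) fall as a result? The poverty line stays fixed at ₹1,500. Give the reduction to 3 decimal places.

Before: below the line — 33×₹500, 3×₹800, 16×₹1,000, 3×₹1,250; squared poverty gap index (FGT₂) = 0.25266.
After the ₹350 transfer: below the line — 33×₹850, 3×₹1,150, 16×₹1,350; squared poverty gap index (FGT₂) = 0.09588.
Reduction = 0.25266 − 0.09588 = 0.157.

0.157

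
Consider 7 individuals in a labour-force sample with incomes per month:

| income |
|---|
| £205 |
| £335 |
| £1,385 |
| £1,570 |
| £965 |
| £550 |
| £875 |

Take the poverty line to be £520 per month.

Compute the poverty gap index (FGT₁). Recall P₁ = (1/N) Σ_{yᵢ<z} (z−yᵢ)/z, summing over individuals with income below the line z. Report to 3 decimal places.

Below the line: £205, £335 (q = 2 of N = 7).
Relative gaps: (520−205)/520 = 0.6058; (520−335)/520 = 0.3558.
Sum of shortfalls = 0.961538; P₁ averages over all N: 0.961538 / 7 = 0.137.

0.137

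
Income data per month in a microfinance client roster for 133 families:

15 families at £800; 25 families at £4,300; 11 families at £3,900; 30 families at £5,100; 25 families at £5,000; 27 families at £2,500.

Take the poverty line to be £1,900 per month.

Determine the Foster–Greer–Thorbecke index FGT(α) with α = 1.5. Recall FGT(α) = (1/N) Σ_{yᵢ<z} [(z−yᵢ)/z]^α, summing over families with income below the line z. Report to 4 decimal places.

Incomes under z: 15×£800 (q = 15 of N = 133).
Shortfall ratios: (1900−800)/1900 = 0.5789 (×15).
Raised to α = 1.5: 0.44051 (×15).
Sum = 6.607693; FGT(1.5) = 6.607693 / 133 = 0.0497.

0.0497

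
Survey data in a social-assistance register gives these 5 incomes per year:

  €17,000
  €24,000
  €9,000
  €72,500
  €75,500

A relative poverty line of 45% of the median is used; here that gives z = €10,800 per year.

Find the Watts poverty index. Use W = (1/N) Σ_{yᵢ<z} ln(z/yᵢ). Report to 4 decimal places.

Incomes under z: €9,000 (q = 1 of N = 5).
Log shortfalls: ln(10800/9000) = 0.1823.
W = 0.182322 / 5 = 0.0365.

0.0365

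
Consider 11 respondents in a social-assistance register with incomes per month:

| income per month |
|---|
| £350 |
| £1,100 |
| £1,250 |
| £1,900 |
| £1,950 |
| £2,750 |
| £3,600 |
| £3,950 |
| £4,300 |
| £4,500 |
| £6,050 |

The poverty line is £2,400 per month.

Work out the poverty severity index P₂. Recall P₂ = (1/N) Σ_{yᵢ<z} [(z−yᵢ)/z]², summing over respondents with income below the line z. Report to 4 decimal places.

0.1210

Incomes under z: £350, £1,100, £1,250, £1,900, £1,950 (q = 5 of N = 11).
Shortfall ratios: (2400−350)/2400 = 0.8542; (2400−1100)/2400 = 0.5417; (2400−1250)/2400 = 0.4792; (2400−1900)/2400 = 0.2083; (2400−1950)/2400 = 0.1875.
Squared: 0.7296; 0.2934; 0.2296; 0.0434; 0.0352.
Sum = 1.331163; P₂ = 1.331163 / 11 = 0.1210.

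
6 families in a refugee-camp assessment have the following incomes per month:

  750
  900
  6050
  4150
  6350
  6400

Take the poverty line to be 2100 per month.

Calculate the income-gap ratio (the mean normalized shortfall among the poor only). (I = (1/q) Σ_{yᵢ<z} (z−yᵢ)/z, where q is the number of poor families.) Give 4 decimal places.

0.6071

Below z: 750, 900 (q = 2 of N = 6).
Relative gaps: 0.6429, 0.5714; sum = 1.214286.
I averages over the q = 2 poor units only: 1.214286 / 2 = 0.6071.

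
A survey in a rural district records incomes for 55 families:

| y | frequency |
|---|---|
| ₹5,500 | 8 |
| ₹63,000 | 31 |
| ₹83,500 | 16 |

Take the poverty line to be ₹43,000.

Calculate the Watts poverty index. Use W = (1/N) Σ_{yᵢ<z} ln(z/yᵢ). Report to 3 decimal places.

0.299

Below z: 8×₹5,500 (q = 8 of N = 55).
Log gaps: ln(43000/5500) = 2.0565 (×8).
W = 16.451616 / 55 = 0.299.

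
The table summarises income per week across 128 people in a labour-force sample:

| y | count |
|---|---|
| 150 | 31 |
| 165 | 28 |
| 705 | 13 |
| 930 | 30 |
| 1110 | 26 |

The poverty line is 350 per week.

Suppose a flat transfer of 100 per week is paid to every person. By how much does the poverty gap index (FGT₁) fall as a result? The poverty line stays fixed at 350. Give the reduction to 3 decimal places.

0.132

Before: below the line — 31×150, 28×165; poverty gap index (FGT₁) = 0.25402.
After the 100 transfer: below the line — 31×250, 28×265; poverty gap index (FGT₁) = 0.12232.
Reduction = 0.25402 − 0.12232 = 0.132.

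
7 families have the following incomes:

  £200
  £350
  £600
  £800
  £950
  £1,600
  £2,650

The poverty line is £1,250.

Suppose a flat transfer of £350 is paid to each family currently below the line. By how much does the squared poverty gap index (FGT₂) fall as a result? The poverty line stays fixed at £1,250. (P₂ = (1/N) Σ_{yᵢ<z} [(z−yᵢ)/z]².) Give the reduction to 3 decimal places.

0.159

Before: below the line — £200, £350, £600, £800, £950; squared poverty gap index (FGT₂) = 0.24023.
After the £350 transfer: below the line — £550, £700, £950, £1,150; squared poverty gap index (FGT₂) = 0.08160.
Reduction = 0.24023 − 0.08160 = 0.159.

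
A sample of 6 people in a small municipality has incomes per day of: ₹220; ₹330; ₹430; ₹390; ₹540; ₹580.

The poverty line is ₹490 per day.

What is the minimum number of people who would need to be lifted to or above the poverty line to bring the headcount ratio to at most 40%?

Currently q = 4 of N = 6 are below the line (H = 0.667).
A headcount ratio of at most 40% allows at most ⌊0.40 × 6⌋ = 2 poor people.
So at least 4 − 2 = 2 must be lifted.

2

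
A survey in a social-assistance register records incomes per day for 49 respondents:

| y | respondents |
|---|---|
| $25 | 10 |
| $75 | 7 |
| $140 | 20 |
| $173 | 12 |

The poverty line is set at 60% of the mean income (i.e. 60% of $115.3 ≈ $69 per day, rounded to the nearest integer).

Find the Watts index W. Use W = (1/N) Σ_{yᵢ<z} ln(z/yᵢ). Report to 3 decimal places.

Incomes under z: 10×$25 (q = 10 of N = 49).
Log gaps: ln(69/25) = 1.0152 (×10).
W = 10.152307 / 49 = 0.207.

0.207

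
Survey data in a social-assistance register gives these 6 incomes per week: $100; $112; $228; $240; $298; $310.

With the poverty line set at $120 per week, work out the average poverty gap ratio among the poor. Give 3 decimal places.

Incomes under z: $100, $112 (q = 2 of N = 6).
Relative gaps: 0.1667, 0.0667; sum = 0.233333.
I averages over the q = 2 poor units only: 0.233333 / 2 = 0.117.

0.117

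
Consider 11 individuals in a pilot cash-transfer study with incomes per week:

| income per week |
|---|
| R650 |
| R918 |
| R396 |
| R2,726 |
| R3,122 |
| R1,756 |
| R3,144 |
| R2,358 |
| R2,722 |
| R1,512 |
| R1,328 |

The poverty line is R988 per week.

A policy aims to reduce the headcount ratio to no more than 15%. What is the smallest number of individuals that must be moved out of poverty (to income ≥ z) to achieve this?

3 of the 11 individuals are poor, so H = 3/11 = 0.273.
A headcount ratio of at most 15% allows at most ⌊0.15 × 11⌋ = 1 poor individuals.
So at least 3 − 1 = 2 must be lifted.

2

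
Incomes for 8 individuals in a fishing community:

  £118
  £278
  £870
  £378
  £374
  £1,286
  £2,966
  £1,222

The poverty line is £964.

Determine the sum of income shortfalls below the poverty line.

Poor units: £118, £278, £374, £378, £870 (q = 5 of N = 8).
Individual gaps: 964−118 = 846; 964−278 = 686; 964−374 = 590; 964−378 = 586; 964−870 = 94.
Aggregate gap = £2,802.

£2,802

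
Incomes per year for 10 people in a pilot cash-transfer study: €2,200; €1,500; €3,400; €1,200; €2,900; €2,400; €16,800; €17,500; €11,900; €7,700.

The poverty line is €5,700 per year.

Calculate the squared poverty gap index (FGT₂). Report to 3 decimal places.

Poor units: €1,200, €1,500, €2,200, €2,400, €2,900, €3,400 (q = 6 of N = 10).
Normalized shortfalls: (5700−1200)/5700 = 0.7895; (5700−1500)/5700 = 0.7368; (5700−2200)/5700 = 0.6140; (5700−2400)/5700 = 0.5789; (5700−2900)/5700 = 0.4912; (5700−3400)/5700 = 0.4035.
Squared: 0.6233; 0.5429; 0.3770; 0.3352; 0.2413; 0.1628.
Sum = 2.282548; P₂ = 2.282548 / 10 = 0.228.

0.228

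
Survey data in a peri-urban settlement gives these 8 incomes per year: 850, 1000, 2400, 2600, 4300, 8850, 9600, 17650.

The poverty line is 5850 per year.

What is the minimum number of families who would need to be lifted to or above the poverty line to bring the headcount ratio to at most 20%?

4

5 of the 8 families are poor, so H = 5/8 = 0.625.
A headcount ratio of at most 20% allows at most ⌊0.20 × 8⌋ = 1 poor families.
So at least 5 − 1 = 4 must be lifted.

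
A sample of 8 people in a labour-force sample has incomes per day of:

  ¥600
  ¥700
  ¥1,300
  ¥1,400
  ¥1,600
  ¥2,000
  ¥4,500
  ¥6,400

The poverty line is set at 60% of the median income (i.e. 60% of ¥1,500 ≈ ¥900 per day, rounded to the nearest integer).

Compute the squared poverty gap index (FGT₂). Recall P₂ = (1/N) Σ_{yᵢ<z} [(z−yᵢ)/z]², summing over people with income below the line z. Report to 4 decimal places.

0.0201

Poor units: ¥600, ¥700 (q = 2 of N = 8).
Relative gaps: (900−600)/900 = 0.3333; (900−700)/900 = 0.2222.
Squared: 0.1111; 0.0494.
Sum = 0.160494; P₂ = 0.160494 / 8 = 0.0201.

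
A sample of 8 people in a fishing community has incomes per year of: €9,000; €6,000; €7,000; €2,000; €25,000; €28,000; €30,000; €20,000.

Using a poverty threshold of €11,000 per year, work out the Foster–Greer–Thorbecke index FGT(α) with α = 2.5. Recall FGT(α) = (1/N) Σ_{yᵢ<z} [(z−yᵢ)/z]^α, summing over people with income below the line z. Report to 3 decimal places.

0.105

Poor units: €2,000, €6,000, €7,000, €9,000 (q = 4 of N = 8).
Gap ratios (z−y)/z: (11000−2000)/11000 = 0.8182; (11000−6000)/11000 = 0.4545; (11000−7000)/11000 = 0.3636; (11000−9000)/11000 = 0.1818.
Raised to α = 2.5: 0.60551; 0.13930; 0.07974; 0.01410.
Sum = 0.838646; FGT(2.5) = 0.838646 / 8 = 0.105.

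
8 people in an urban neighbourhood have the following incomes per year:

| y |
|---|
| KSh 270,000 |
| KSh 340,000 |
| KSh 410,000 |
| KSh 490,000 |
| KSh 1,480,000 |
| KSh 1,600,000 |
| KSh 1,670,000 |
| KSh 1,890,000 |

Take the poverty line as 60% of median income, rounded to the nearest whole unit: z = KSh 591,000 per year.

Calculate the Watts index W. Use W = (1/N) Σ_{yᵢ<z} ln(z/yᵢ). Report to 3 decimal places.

0.236

Incomes under z: KSh 270,000, KSh 340,000, KSh 410,000, KSh 490,000 (q = 4 of N = 8).
Log shortfalls: ln(591000/270000) = 0.7834; ln(591000/340000) = 0.5529; ln(591000/410000) = 0.3657; ln(591000/490000) = 0.1874.
W = 1.889334 / 8 = 0.236.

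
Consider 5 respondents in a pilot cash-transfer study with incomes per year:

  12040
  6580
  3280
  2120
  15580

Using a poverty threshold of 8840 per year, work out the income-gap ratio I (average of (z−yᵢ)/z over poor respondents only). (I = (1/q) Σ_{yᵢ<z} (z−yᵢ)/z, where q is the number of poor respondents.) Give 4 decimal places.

Poor units: 2120, 3280, 6580 (q = 3 of N = 5).
Shortfall ratios (z−y)/z: 0.7602, 0.6290, 0.2557; sum = 1.644796.
The income-gap ratio divides by q (the poor only): 1.644796 / 3 = 0.5483.

0.5483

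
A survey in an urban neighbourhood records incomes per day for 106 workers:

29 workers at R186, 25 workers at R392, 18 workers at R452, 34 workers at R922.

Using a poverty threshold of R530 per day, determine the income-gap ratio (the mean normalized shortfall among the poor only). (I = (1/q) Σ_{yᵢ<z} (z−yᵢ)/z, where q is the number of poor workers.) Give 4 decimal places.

0.3886

Poor units: 29×R186, 25×R392, 18×R452 (q = 72 of N = 106).
Shortfall ratios (z−y)/z: 0.6491 (×29), 0.2604 (×25), 0.1472 (×18); sum = 27.981132.
The income-gap ratio divides by q (the poor only): 27.981132 / 72 = 0.3886.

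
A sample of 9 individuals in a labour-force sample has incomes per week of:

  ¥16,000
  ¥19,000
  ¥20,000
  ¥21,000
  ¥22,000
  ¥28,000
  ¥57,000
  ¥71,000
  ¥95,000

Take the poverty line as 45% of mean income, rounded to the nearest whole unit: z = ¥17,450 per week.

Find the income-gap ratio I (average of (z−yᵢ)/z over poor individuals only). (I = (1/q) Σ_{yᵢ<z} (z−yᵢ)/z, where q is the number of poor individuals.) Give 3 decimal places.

0.083

Incomes under z: ¥16,000 (q = 1 of N = 9).
Shortfall ratios (z−y)/z: 0.0831; sum = 0.083095.
The income-gap ratio divides by q (the poor only): 0.083095 / 1 = 0.083.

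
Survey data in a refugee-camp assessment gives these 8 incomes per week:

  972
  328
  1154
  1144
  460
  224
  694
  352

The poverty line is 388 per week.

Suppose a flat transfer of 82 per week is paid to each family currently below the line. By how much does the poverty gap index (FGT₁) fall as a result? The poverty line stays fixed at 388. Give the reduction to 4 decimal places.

0.0573

Before: below the line — 224, 328, 352; poverty gap index (FGT₁) = 0.083763.
After the 82 transfer: below the line — 306; poverty gap index (FGT₁) = 0.026418.
Reduction = 0.083763 − 0.026418 = 0.0573.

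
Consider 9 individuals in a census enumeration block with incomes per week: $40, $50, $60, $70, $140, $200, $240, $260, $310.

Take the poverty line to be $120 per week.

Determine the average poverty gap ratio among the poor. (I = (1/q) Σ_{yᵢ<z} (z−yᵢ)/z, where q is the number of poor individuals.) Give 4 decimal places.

Incomes under z: $40, $50, $60, $70 (q = 4 of N = 9).
Relative gaps: 0.6667, 0.5833, 0.5000, 0.4167; sum = 2.166667.
The income-gap ratio divides by q (the poor only): 2.166667 / 4 = 0.5417.

0.5417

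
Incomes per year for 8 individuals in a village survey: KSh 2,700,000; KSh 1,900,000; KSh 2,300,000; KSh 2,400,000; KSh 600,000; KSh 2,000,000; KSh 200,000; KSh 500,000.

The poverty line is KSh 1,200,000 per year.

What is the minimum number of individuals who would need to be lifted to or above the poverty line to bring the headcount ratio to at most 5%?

3

3 of the 8 individuals are poor, so H = 3/8 = 0.375.
A headcount ratio of at most 5% allows at most ⌊0.05 × 8⌋ = 0 poor individuals.
So at least 3 − 0 = 3 must be lifted.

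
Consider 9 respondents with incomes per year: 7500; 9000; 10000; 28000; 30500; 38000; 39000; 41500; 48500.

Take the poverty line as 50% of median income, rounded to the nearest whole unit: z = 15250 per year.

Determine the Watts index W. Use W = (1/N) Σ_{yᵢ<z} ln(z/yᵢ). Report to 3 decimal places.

Below z: 7500, 9000, 10000 (q = 3 of N = 9).
Log shortfalls: ln(15250/7500) = 0.7097; ln(15250/9000) = 0.5274; ln(15250/10000) = 0.4220.
W = 1.659026 / 9 = 0.184.

0.184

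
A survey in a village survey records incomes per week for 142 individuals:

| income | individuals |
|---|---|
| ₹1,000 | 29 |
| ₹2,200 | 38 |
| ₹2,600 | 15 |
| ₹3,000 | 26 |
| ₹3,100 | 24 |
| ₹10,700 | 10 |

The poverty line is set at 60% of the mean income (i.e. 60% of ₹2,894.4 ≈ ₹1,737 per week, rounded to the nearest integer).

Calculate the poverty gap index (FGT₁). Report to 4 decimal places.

Below the line: 29×₹1,000 (q = 29 of N = 142).
Shortfall ratios: (1737−1000)/1737 = 0.4243 (×29).
Sum of shortfalls = 12.304548; P₁ averages over all N: 12.304548 / 142 = 0.0867.

0.0867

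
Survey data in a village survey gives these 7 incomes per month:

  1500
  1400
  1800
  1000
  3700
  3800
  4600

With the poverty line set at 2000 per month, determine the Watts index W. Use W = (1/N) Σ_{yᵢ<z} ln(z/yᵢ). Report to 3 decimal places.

0.206

Incomes under z: 1000, 1400, 1500, 1800 (q = 4 of N = 7).
Log gaps: ln(2000/1000) = 0.6931; ln(2000/1400) = 0.3567; ln(2000/1500) = 0.2877; ln(2000/1800) = 0.1054.
W = 1.442865 / 7 = 0.206.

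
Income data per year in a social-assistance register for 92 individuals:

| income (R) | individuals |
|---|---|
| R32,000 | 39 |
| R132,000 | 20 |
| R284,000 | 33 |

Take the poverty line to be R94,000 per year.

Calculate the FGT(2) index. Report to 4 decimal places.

0.1844

Incomes under z: 39×R32,000 (q = 39 of N = 92).
Gap ratios (z−y)/z: (94000−32000)/94000 = 0.6596 (×39).
Squared: 0.4350 (×39).
Sum = 16.966501; P₂ = 16.966501 / 92 = 0.1844.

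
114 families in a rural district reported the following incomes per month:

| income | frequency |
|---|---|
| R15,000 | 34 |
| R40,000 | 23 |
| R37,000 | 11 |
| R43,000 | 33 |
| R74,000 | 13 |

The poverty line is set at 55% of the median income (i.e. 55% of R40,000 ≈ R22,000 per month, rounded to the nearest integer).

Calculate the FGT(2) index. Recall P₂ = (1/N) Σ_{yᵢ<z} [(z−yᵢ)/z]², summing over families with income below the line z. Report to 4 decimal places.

0.0302

Below z: 34×R15,000 (q = 34 of N = 114).
Relative gaps: (22000−15000)/22000 = 0.3182 (×34).
Squared: 0.1012 (×34).
Sum = 3.442149; P₂ = 3.442149 / 114 = 0.0302.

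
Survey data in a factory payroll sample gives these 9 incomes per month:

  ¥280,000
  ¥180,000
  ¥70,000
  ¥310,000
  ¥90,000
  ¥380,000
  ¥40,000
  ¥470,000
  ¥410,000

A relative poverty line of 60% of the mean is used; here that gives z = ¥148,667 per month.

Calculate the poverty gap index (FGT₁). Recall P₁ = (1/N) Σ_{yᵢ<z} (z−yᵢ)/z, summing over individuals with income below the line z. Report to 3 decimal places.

Below z: ¥40,000, ¥70,000, ¥90,000 (q = 3 of N = 9).
Gap ratios (z−y)/z: (148667−40000)/148667 = 0.7309; (148667−70000)/148667 = 0.5291; (148667−90000)/148667 = 0.3946.
Sum of shortfalls = 1.654712; P₁ averages over all N: 1.654712 / 9 = 0.184.

0.184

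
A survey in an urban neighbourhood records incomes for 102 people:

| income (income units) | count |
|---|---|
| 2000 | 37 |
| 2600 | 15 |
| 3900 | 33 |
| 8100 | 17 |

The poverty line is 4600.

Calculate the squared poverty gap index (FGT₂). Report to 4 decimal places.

Below the line: 37×2000, 15×2600, 33×3900 (q = 85 of N = 102).
Normalized shortfalls: (4600−2000)/4600 = 0.5652 (×37); (4600−2600)/4600 = 0.4348 (×15); (4600−3900)/4600 = 0.1522 (×33).
Squared: 0.3195 (×37); 0.1890 (×15); 0.0232 (×33).
Sum = 15.420132; P₂ = 15.420132 / 102 = 0.1512.

0.1512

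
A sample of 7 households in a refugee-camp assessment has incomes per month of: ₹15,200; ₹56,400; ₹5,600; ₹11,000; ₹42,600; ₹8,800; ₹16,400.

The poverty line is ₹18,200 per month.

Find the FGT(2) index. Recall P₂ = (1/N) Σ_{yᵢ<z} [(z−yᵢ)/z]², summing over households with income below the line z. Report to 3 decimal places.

Poor units: ₹5,600, ₹8,800, ₹11,000, ₹15,200, ₹16,400 (q = 5 of N = 7).
Relative gaps: (18200−5600)/18200 = 0.6923; (18200−8800)/18200 = 0.5165; (18200−11000)/18200 = 0.3956; (18200−15200)/18200 = 0.1648; (18200−16400)/18200 = 0.0989.
Squared: 0.4793; 0.2668; 0.1565; 0.0272; 0.0098.
Sum = 0.939500; P₂ = 0.939500 / 7 = 0.134.

0.134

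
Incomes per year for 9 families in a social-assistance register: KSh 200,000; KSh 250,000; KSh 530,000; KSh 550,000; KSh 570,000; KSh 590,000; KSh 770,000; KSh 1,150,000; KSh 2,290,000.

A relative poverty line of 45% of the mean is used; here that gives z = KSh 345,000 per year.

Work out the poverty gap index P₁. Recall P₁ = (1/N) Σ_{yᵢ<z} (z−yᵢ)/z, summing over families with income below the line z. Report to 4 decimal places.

Poor units: KSh 200,000, KSh 250,000 (q = 2 of N = 9).
Shortfall ratios: (345000−200000)/345000 = 0.4203; (345000−250000)/345000 = 0.2754.
Σ = 0.695652. Dividing by the full population N = 9 gives P₁ = 0.0773.

0.0773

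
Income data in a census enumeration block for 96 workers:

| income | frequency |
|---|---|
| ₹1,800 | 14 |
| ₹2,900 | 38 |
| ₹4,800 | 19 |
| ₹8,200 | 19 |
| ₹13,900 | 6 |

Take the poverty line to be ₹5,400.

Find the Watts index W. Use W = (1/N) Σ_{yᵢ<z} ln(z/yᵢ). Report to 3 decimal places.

0.430

Below z: 14×₹1,800, 38×₹2,900, 19×₹4,800 (q = 71 of N = 96).
Log shortfalls: ln(5400/1800) = 1.0986 (×14); ln(5400/2900) = 0.6217 (×38); ln(5400/4800) = 0.1178 (×19).
W = 41.242602 / 96 = 0.430.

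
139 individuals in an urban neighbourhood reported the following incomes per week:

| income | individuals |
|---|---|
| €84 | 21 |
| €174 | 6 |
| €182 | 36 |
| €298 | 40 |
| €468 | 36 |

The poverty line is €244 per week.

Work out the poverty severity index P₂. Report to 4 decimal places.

Poor units: 21×€84, 6×€174, 36×€182 (q = 63 of N = 139).
Gap ratios (z−y)/z: (244−84)/244 = 0.6557 (×21); (244−174)/244 = 0.2869 (×6); (244−182)/244 = 0.2541 (×36).
Squared: 0.4300 (×21); 0.0823 (×6); 0.0646 (×36).
Sum = 11.848025; P₂ = 11.848025 / 139 = 0.0852.

0.0852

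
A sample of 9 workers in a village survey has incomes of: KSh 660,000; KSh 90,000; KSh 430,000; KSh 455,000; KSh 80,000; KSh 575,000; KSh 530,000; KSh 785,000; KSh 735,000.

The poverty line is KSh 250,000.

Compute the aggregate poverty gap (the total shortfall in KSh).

Below z: KSh 80,000, KSh 90,000 (q = 2 of N = 9).
Individual gaps: 250000−80000 = 170000; 250000−90000 = 160000.
Aggregate gap = KSh 330,000.

KSh 330,000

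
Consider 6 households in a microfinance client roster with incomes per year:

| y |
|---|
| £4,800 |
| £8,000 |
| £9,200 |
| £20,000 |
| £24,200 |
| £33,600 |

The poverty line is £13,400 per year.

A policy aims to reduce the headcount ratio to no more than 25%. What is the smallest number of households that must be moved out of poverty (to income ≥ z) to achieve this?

2

3 of the 6 households are poor, so H = 3/6 = 0.500.
A headcount ratio of at most 25% allows at most ⌊0.25 × 6⌋ = 1 poor households.
So at least 3 − 1 = 2 must be lifted.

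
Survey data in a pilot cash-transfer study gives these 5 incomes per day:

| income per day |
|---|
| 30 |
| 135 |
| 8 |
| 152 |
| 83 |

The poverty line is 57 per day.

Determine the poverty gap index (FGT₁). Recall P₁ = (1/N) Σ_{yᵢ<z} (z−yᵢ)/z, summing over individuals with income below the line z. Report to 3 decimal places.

Poor units: 8, 30 (q = 2 of N = 5).
Gap ratios (z−y)/z: (57−8)/57 = 0.8596; (57−30)/57 = 0.4737.
Σ = 1.333333. Dividing by the full population N = 5 gives P₁ = 0.267.

0.267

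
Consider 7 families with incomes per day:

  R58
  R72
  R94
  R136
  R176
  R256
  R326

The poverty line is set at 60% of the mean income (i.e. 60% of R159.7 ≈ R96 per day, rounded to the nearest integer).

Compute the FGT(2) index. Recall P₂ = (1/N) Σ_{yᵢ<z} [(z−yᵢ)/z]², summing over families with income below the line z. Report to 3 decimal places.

0.031

Incomes under z: R58, R72, R94 (q = 3 of N = 7).
Normalized shortfalls: (96−58)/96 = 0.3958; (96−72)/96 = 0.2500; (96−94)/96 = 0.0208.
Squared: 0.1567; 0.0625; 0.0004.
Sum = 0.219618; P₂ = 0.219618 / 7 = 0.031.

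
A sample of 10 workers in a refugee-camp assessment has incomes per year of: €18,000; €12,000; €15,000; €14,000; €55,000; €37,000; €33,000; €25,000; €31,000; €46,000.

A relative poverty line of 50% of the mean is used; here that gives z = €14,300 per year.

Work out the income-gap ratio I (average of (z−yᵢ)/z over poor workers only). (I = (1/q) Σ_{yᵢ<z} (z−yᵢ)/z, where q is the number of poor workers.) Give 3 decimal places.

0.091

Incomes under z: €12,000, €14,000 (q = 2 of N = 10).
Relative gaps: 0.1608, 0.0210; sum = 0.181818.
I averages over the q = 2 poor units only: 0.181818 / 2 = 0.091.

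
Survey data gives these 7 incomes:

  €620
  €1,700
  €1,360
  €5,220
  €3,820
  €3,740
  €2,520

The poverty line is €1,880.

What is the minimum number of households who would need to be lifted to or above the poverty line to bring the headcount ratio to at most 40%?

1

3 of the 7 households are poor, so H = 3/7 = 0.429.
A headcount ratio of at most 40% allows at most ⌊0.40 × 7⌋ = 2 poor households.
So at least 3 − 2 = 1 must be lifted.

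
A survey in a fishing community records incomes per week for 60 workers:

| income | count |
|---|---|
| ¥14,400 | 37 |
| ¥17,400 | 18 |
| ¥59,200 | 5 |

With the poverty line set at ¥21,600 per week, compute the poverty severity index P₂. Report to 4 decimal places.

Below z: 37×¥14,400, 18×¥17,400 (q = 55 of N = 60).
Relative gaps: (21600−14400)/21600 = 0.3333 (×37); (21600−17400)/21600 = 0.1944 (×18).
Squared: 0.1111 (×37); 0.0378 (×18).
Sum = 4.791667; P₂ = 4.791667 / 60 = 0.0799.

0.0799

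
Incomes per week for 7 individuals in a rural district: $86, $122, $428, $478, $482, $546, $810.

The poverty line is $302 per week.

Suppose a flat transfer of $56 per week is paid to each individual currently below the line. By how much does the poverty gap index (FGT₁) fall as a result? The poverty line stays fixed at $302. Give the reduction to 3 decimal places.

0.053

Before: below the line — $86, $122; poverty gap index (FGT₁) = 0.18732.
After the $56 transfer: below the line — $142, $178; poverty gap index (FGT₁) = 0.13434.
Reduction = 0.18732 − 0.13434 = 0.053.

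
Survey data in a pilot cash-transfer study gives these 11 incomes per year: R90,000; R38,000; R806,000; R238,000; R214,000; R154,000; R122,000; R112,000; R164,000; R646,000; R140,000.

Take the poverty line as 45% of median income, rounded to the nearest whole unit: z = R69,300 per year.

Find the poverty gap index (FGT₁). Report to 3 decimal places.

Below z: R38,000 (q = 1 of N = 11).
Shortfall ratios: (69300−38000)/69300 = 0.4517.
Σ = 0.451659. Dividing by the full population N = 11 gives P₁ = 0.041.

0.041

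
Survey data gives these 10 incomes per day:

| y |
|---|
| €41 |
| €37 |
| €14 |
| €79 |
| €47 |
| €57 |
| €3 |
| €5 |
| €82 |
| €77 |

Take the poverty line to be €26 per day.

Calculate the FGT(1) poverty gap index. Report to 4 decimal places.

0.2154

Below the line: €3, €5, €14 (q = 3 of N = 10).
Gap ratios (z−y)/z: (26−3)/26 = 0.8846; (26−5)/26 = 0.8077; (26−14)/26 = 0.4615.
Sum of shortfalls = 2.153846; P₁ averages over all N: 2.153846 / 10 = 0.2154.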